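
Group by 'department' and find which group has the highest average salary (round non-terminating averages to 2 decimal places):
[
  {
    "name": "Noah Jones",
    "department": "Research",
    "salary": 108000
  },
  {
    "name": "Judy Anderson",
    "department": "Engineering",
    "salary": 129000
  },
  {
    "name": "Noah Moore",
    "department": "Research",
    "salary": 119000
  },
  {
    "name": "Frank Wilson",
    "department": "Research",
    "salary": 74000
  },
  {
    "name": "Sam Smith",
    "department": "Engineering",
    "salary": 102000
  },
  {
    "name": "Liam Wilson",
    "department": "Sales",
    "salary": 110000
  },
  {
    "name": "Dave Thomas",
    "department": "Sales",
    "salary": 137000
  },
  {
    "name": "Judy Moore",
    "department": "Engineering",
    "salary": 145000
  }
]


Group by: department

Groups:
  Engineering: 3 people, avg salary = 376000/3 ≈ $125333.33
  Research: 3 people, avg salary = 301000/3 ≈ $100333.33
  Sales: 2 people, avg salary = 247000/2 = $123500

Highest average salary: Engineering (≈$125333.33)

Engineering (≈$125333.33)


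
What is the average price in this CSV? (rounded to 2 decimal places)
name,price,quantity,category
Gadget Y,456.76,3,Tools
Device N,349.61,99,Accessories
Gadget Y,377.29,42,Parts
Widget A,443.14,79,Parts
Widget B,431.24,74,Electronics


Computing average price:
Values: [456.76, 349.61, 377.29, 443.14, 431.24]
Sum = 2058.04
Count = 5
Average = 2058.04/5 = 411.608 exactly -> 411.61 (rounded half-up to 2 decimal places)

411.61


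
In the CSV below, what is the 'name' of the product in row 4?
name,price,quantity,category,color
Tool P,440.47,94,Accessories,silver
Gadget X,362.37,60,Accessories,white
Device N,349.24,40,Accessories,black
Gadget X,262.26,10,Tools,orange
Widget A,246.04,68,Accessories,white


Query: Row 4 ('Gadget X'), column 'name'
Value: Gadget X

Gadget X


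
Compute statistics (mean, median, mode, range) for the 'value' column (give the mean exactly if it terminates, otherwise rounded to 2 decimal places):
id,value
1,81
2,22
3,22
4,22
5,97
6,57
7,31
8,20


Data: [81, 22, 22, 22, 97, 57, 31, 20]
Count: 8
Sum: 352
Mean: 352/8 = 44
Sorted: [20, 22, 22, 22, 31, 57, 81, 97]
Median: 26.5
Mode: 22 (3 times)
Range: 97 - 20 = 77
Min: 20, Max: 97

mean=44, median=26.5, mode=22, range=77


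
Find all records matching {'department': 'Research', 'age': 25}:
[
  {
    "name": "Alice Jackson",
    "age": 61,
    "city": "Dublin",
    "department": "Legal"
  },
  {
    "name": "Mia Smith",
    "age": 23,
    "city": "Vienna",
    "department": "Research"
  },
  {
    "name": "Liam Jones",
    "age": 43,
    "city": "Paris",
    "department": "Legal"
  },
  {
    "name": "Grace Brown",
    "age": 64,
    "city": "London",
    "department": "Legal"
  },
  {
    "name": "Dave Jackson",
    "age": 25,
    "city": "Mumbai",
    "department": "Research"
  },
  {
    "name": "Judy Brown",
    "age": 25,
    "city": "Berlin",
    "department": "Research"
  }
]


Search criteria: {'department': 'Research', 'age': 25}

Checking 6 records:
  Alice Jackson: {department: Legal, age: 61}
  Mia Smith: {department: Research, age: 23}
  Liam Jones: {department: Legal, age: 43}
  Grace Brown: {department: Legal, age: 64}
  Dave Jackson: {department: Research, age: 25} <-- MATCH
  Judy Brown: {department: Research, age: 25} <-- MATCH

Matches: ["Dave Jackson", "Judy Brown"]

["Dave Jackson", "Judy Brown"]


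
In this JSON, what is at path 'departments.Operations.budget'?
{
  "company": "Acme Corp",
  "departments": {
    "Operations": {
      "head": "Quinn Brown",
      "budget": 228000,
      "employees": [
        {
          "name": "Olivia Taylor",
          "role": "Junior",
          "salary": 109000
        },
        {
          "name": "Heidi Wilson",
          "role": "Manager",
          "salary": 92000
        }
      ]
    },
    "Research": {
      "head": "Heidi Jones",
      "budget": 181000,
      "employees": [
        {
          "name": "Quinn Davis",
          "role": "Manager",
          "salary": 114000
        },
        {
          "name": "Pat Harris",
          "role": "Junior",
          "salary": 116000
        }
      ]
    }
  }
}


Path: departments.Operations.budget

Navigate:
  -> departments
  -> Operations
  -> budget = 228000

228000


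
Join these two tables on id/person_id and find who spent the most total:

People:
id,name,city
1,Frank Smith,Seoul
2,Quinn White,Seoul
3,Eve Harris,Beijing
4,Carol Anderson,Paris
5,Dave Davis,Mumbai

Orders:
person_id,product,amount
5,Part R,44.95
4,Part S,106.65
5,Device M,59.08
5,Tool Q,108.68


Join on: people.id = orders.person_id

Joined rows:
  Dave Davis (Mumbai) bought Part R for $44.95
  Carol Anderson (Paris) bought Part S for $106.65
  Dave Davis (Mumbai) bought Device M for $59.08
  Dave Davis (Mumbai) bought Tool Q for $108.68

Total per person:
  Dave Davis: $212.71
  Carol Anderson: $106.65

Top spender: Dave Davis ($212.71)

Dave Davis ($212.71)


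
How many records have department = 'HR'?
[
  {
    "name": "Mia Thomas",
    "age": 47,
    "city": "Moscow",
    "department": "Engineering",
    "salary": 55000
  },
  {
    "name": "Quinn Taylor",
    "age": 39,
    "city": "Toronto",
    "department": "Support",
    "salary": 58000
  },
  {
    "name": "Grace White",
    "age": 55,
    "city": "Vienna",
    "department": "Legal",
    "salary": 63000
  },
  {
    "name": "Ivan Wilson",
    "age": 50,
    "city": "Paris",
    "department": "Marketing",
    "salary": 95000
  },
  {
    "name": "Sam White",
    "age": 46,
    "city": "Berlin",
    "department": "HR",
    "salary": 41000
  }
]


Data: 5 records
Condition: department = 'HR'

Checking each record:
  Mia Thomas: Engineering
  Quinn Taylor: Support
  Grace White: Legal
  Ivan Wilson: Marketing
  Sam White: HR MATCH

Count: 1

1


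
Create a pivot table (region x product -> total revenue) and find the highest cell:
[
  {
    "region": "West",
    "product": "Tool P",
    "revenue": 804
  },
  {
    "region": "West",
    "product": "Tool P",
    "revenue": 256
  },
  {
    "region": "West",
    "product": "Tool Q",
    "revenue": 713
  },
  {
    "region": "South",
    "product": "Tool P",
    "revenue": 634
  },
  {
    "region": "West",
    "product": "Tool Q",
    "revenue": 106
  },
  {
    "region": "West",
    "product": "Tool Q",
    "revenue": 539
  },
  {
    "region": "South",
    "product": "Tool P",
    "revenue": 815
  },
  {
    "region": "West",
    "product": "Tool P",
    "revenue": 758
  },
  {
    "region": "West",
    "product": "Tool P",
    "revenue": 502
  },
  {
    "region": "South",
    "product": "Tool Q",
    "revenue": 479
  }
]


Pivot: region (rows) x product (columns) -> total revenue

     Tool P        Tool Q      
South         1449           479  
West          2320          1358  

Highest: West / Tool P = $2320

West / Tool P = $2320


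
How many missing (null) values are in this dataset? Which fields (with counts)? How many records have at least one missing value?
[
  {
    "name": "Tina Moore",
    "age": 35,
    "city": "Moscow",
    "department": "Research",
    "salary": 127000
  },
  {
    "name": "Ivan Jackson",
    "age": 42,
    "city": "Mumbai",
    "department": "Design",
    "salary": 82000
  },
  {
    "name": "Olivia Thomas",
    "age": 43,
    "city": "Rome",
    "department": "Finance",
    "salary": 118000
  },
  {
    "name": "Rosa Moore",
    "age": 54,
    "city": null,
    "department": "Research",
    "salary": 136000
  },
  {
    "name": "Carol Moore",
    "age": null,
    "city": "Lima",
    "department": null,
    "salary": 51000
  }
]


Checking for missing (null) values in 5 records:

  Tina Moore: complete
  Ivan Jackson: complete
  Olivia Thomas: complete
  Rosa Moore: city
  Carol Moore: age, department

Per field:
  name: 0 missing
  age: 1 missing
  city: 1 missing
  department: 1 missing
  salary: 0 missing

Total missing values: 3
Records with any missing: 2

3 missing values (age: 1, city: 1, department: 1); 2 incomplete records


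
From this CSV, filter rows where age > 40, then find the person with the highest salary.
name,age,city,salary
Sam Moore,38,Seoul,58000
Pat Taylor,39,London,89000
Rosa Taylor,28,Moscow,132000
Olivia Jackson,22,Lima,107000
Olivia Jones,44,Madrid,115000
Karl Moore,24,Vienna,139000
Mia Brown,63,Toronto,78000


Filter: age > 40
Sort by: salary (descending)

Filtered records (2):
  Olivia Jones, age 44, salary $115000
  Mia Brown, age 63, salary $78000

Highest salary: Olivia Jones ($115000)

Olivia Jones


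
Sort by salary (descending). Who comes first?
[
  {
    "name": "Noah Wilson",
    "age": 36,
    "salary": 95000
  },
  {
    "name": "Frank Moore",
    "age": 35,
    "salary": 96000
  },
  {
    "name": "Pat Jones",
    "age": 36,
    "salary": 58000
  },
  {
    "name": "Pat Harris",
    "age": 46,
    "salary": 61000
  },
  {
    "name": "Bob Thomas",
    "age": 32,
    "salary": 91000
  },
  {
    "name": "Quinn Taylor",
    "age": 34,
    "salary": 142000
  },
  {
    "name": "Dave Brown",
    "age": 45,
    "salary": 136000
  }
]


Sort by: salary (descending)

Sorted order:
  1. Quinn Taylor (salary = 142000)
  2. Dave Brown (salary = 136000)
  3. Frank Moore (salary = 96000)
  4. Noah Wilson (salary = 95000)
  5. Bob Thomas (salary = 91000)
  6. Pat Harris (salary = 61000)
  7. Pat Jones (salary = 58000)

First: Quinn Taylor

Quinn Taylor


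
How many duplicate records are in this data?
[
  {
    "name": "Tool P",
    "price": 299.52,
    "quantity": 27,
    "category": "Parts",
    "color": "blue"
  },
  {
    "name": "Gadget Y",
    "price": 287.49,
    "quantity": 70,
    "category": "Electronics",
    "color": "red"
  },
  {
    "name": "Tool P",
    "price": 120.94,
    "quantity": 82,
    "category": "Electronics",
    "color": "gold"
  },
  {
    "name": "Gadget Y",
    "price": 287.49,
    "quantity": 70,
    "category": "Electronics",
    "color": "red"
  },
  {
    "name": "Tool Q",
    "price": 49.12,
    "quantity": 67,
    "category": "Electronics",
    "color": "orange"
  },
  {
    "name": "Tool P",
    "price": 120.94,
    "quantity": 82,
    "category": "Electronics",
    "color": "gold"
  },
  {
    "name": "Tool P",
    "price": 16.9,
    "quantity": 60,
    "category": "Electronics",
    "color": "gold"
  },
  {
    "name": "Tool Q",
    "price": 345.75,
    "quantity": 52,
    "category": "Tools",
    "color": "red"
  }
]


Checking 8 records for duplicates:

  Row 1: Tool P ($299.52, qty 27)
  Row 2: Gadget Y ($287.49, qty 70)
  Row 3: Tool P ($120.94, qty 82)
  Row 4: Gadget Y ($287.49, qty 70) <-- DUPLICATE
  Row 5: Tool Q ($49.12, qty 67)
  Row 6: Tool P ($120.94, qty 82) <-- DUPLICATE
  Row 7: Tool P ($16.9, qty 60)
  Row 8: Tool Q ($345.75, qty 52)

Duplicates found: 2
Unique records: 6

2 duplicates, 6 unique


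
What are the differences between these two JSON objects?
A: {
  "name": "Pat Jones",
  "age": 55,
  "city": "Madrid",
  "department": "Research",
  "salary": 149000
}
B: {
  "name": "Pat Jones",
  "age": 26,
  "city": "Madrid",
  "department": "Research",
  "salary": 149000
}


Comparing each field (in key order):
  name: same
  age: DIFFERENT
  city: same
  department: same
  salary: same
Differences:
  age: 55 -> 26

1 field(s) changed

1 change: age


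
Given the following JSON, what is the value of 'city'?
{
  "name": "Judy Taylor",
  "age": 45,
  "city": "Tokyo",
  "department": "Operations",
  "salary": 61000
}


Looking up field 'city'
Value: Tokyo

Tokyo


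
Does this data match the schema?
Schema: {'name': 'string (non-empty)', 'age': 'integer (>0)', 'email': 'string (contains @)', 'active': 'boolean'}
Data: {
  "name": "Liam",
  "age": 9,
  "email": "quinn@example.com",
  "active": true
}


Validating each field against schema:
  name: OK (non-empty string)
  age: OK (positive integer)
  email: OK (string with @)
  active: OK (boolean)

Result: VALID

VALID


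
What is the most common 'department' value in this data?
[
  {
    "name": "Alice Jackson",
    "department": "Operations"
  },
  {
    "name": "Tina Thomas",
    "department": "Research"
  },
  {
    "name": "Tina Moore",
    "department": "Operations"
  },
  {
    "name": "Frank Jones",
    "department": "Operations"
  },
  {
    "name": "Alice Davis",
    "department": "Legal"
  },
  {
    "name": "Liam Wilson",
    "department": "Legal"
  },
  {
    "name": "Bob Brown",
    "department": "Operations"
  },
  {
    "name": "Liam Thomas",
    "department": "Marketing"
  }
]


Counting 'department' values across 8 records:

  Operations: 4 ####
  Legal: 2 ##
  Research: 1 #
  Marketing: 1 #

Most common: Operations (4 times)

Operations (4 times)


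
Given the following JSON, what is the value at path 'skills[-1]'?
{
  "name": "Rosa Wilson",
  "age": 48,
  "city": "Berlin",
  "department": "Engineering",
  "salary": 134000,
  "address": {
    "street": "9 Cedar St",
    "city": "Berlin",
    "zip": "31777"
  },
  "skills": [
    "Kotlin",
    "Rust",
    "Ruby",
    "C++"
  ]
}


Query: skills[-1]
Path: skills -> last element
Value: C++

C++


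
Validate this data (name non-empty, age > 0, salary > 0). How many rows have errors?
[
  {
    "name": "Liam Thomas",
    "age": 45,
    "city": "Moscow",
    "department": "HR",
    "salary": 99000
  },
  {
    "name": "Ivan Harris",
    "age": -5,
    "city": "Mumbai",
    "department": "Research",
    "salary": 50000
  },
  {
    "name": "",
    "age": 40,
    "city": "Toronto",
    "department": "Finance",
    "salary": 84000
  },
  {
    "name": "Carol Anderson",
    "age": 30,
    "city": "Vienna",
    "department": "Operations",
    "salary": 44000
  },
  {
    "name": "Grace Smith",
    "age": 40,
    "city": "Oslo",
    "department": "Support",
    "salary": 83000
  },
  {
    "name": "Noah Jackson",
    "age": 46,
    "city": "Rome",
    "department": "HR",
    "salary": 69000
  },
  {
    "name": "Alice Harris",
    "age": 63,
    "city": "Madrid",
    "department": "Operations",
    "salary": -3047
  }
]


Validating 7 records:
Rules: name non-empty, age > 0, salary > 0

  Row 1 (Liam Thomas): OK
  Row 2 (Ivan Harris): negative age: -5
  Row 3 (???): empty name
  Row 4 (Carol Anderson): OK
  Row 5 (Grace Smith): OK
  Row 6 (Noah Jackson): OK
  Row 7 (Alice Harris): negative salary: -3047

Total errors: 3

3 errors


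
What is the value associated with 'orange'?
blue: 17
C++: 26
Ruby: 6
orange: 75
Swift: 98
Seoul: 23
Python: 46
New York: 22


Looking up key 'orange'
Value: 75

75


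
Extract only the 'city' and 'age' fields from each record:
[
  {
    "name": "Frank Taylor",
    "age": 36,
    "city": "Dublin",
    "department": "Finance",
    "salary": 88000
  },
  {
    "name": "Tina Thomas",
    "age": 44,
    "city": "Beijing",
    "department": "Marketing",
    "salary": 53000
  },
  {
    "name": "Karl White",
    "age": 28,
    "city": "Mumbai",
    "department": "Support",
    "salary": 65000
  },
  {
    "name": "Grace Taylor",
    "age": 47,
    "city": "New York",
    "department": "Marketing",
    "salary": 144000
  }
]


Original: 4 records with fields: name, age, city, department, salary
Keep: ['city', 'age']
Drop: ['name', 'department', 'salary']
Result: 4 records, 2 fields each

[
  {
    "city": "Dublin",
    "age": 36
  },
  {
    "city": "Beijing",
    "age": 44
  },
  {
    "city": "Mumbai",
    "age": 28
  },
  {
    "city": "New York",
    "age": 47
  }
]


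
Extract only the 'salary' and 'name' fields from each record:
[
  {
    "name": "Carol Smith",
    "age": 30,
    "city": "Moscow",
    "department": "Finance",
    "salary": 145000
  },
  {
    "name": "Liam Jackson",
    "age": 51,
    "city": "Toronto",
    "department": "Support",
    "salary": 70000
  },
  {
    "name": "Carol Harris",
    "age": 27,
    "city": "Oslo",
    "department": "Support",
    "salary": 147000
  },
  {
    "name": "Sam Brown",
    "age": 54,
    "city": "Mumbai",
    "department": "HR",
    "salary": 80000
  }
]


Original: 4 records with fields: name, age, city, department, salary
Keep: ['salary', 'name']
Drop: ['age', 'city', 'department']
Result: 4 records, 2 fields each

[
  {
    "salary": 145000,
    "name": "Carol Smith"
  },
  {
    "salary": 70000,
    "name": "Liam Jackson"
  },
  {
    "salary": 147000,
    "name": "Carol Harris"
  },
  {
    "salary": 80000,
    "name": "Sam Brown"
  }
]


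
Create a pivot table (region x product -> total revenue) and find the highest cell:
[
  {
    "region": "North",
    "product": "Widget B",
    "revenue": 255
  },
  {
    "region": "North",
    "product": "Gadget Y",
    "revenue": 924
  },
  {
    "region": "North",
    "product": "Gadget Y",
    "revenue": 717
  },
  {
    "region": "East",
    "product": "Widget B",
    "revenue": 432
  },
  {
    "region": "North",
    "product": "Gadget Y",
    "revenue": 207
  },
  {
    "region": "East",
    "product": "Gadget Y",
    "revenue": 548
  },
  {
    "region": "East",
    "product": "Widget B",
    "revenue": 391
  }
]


Pivot: region (rows) x product (columns) -> total revenue

     Gadget Y      Widget B    
East           548           823  
North         1848           255  

Highest: North / Gadget Y = $1848

North / Gadget Y = $1848


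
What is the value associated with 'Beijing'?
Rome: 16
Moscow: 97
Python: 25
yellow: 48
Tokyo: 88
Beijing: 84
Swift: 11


Looking up key 'Beijing'
Value: 84

84


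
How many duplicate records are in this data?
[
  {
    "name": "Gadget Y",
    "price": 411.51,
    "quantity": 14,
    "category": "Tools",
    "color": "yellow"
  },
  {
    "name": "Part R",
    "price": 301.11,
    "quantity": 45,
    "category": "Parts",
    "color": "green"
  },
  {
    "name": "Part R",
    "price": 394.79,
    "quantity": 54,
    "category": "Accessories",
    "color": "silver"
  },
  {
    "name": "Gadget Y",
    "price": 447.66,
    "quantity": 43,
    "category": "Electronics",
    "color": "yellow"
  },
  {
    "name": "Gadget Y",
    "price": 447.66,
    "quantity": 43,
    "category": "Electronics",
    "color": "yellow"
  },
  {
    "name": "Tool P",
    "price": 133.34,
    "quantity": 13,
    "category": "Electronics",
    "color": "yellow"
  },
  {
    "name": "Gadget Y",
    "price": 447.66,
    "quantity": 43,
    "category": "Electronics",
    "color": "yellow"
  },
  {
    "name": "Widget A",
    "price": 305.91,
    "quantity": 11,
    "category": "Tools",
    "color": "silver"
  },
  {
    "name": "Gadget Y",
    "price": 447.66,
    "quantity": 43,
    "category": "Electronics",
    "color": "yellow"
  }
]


Checking 9 records for duplicates:

  Row 1: Gadget Y ($411.51, qty 14)
  Row 2: Part R ($301.11, qty 45)
  Row 3: Part R ($394.79, qty 54)
  Row 4: Gadget Y ($447.66, qty 43)
  Row 5: Gadget Y ($447.66, qty 43) <-- DUPLICATE
  Row 6: Tool P ($133.34, qty 13)
  Row 7: Gadget Y ($447.66, qty 43) <-- DUPLICATE
  Row 8: Widget A ($305.91, qty 11)
  Row 9: Gadget Y ($447.66, qty 43) <-- DUPLICATE

Duplicates found: 3
Unique records: 6

3 duplicates, 6 unique


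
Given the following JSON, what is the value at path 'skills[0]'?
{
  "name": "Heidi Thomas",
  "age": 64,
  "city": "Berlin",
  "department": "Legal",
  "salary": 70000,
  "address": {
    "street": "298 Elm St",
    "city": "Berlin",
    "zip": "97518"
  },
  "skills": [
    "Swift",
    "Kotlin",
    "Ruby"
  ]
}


Query: skills[0]
Path: skills -> first element
Value: Swift

Swift


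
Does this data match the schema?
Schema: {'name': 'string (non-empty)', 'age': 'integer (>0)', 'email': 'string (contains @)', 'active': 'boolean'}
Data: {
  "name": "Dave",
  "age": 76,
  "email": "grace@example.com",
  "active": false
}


Validating each field against schema:
  name: OK (non-empty string)
  age: OK (positive integer)
  email: OK (string with @)
  active: OK (boolean)

Result: VALID

VALID


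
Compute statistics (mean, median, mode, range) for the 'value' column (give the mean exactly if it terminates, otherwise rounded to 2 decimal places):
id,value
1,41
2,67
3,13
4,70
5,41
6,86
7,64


Data: [41, 67, 13, 70, 41, 86, 64]
Count: 7
Sum: 382
Mean: 382/7 ≈ 54.57 (rounded to 2 decimal places)
Sorted: [13, 41, 41, 64, 67, 70, 86]
Median: 64.0
Mode: 41 (2 times)
Range: 86 - 13 = 73
Min: 13, Max: 86

mean≈54.57, median=64.0, mode=41, range=73


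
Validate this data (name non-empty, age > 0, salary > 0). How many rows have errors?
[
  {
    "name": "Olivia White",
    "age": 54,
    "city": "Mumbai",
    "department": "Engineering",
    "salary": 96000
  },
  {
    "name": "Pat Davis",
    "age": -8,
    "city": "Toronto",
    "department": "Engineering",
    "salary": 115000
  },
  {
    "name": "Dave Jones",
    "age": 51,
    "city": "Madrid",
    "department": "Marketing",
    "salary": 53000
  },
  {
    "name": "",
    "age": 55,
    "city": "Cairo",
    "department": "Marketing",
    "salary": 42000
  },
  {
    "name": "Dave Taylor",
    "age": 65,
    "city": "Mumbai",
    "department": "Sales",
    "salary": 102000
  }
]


Validating 5 records:
Rules: name non-empty, age > 0, salary > 0

  Row 1 (Olivia White): OK
  Row 2 (Pat Davis): negative age: -8
  Row 3 (Dave Jones): OK
  Row 4 (???): empty name
  Row 5 (Dave Taylor): OK

Total errors: 2

2 errors


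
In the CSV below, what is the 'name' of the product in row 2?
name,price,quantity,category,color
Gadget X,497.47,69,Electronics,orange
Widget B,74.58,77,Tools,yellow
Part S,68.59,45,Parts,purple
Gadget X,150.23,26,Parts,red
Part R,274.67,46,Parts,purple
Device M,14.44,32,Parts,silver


Query: Row 2 ('Widget B'), column 'name'
Value: Widget B

Widget B


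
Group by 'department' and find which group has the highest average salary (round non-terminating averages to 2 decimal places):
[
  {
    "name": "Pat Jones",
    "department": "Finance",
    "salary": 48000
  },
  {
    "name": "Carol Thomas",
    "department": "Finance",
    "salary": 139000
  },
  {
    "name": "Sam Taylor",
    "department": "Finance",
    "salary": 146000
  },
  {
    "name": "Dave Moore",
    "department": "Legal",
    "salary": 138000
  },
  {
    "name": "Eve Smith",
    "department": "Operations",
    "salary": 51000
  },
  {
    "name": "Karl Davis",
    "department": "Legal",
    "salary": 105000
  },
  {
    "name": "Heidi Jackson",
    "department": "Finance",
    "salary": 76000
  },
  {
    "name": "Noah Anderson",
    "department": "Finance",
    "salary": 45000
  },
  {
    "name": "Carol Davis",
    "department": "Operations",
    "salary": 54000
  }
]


Group by: department

Groups:
  Finance: 5 people, avg salary = 454000/5 = $90800
  Legal: 2 people, avg salary = 243000/2 = $121500
  Operations: 2 people, avg salary = 105000/2 = $52500

Highest average salary: Legal ($121500)

Legal ($121500)


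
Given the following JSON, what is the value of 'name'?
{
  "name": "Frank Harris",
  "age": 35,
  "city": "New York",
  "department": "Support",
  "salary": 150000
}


Looking up field 'name'
Value: Frank Harris

Frank Harris


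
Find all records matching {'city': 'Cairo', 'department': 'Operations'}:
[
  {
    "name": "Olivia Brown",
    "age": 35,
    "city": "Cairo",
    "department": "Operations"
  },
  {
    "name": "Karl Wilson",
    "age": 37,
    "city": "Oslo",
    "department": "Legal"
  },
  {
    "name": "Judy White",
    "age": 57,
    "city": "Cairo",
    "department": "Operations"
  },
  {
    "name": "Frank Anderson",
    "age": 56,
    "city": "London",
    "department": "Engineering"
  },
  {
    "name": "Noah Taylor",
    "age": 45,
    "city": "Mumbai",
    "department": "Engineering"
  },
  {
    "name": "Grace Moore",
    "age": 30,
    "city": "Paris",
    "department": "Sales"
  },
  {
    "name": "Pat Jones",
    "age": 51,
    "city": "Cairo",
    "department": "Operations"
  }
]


Search criteria: {'city': 'Cairo', 'department': 'Operations'}

Checking 7 records:
  Olivia Brown: {city: Cairo, department: Operations} <-- MATCH
  Karl Wilson: {city: Oslo, department: Legal}
  Judy White: {city: Cairo, department: Operations} <-- MATCH
  Frank Anderson: {city: London, department: Engineering}
  Noah Taylor: {city: Mumbai, department: Engineering}
  Grace Moore: {city: Paris, department: Sales}
  Pat Jones: {city: Cairo, department: Operations} <-- MATCH

Matches: ["Olivia Brown", "Judy White", "Pat Jones"]

["Olivia Brown", "Judy White", "Pat Jones"]


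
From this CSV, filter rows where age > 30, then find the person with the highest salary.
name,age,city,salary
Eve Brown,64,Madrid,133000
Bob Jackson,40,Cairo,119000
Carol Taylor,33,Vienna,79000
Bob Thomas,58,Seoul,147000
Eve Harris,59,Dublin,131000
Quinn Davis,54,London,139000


Filter: age > 30
Sort by: salary (descending)

Filtered records (6):
  Bob Thomas, age 58, salary $147000
  Quinn Davis, age 54, salary $139000
  Eve Brown, age 64, salary $133000
  Eve Harris, age 59, salary $131000
  Bob Jackson, age 40, salary $119000
  Carol Taylor, age 33, salary $79000

Highest salary: Bob Thomas ($147000)

Bob Thomas


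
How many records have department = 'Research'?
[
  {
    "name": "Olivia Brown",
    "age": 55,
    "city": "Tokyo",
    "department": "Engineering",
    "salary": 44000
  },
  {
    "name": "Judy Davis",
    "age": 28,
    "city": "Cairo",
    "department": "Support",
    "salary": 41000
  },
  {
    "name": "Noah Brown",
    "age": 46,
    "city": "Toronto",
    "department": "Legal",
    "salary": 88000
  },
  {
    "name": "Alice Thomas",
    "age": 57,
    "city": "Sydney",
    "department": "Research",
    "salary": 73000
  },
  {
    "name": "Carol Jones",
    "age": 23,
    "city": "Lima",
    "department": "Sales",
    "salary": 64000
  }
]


Data: 5 records
Condition: department = 'Research'

Checking each record:
  Olivia Brown: Engineering
  Judy Davis: Support
  Noah Brown: Legal
  Alice Thomas: Research MATCH
  Carol Jones: Sales

Count: 1

1


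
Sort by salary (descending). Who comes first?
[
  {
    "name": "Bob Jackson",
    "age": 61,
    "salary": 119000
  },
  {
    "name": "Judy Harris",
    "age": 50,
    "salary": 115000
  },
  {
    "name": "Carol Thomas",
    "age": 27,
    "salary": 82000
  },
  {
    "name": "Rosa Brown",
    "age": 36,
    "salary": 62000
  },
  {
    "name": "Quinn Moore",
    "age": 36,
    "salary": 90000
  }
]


Sort by: salary (descending)

Sorted order:
  1. Bob Jackson (salary = 119000)
  2. Judy Harris (salary = 115000)
  3. Quinn Moore (salary = 90000)
  4. Carol Thomas (salary = 82000)
  5. Rosa Brown (salary = 62000)

First: Bob Jackson

Bob Jackson


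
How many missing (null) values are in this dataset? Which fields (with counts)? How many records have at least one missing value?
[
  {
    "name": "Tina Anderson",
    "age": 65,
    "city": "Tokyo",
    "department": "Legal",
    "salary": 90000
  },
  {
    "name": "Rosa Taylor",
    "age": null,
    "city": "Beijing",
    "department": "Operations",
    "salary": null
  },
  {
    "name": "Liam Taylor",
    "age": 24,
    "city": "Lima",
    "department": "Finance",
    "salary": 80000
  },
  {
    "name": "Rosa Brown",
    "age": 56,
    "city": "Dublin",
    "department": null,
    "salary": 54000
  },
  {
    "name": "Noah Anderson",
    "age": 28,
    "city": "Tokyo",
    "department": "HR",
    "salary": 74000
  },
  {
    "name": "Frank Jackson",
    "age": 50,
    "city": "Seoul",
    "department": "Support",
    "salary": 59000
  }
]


Checking for missing (null) values in 6 records:

  Tina Anderson: complete
  Rosa Taylor: age, salary
  Liam Taylor: complete
  Rosa Brown: department
  Noah Anderson: complete
  Frank Jackson: complete

Per field:
  name: 0 missing
  age: 1 missing
  city: 0 missing
  department: 1 missing
  salary: 1 missing

Total missing values: 3
Records with any missing: 2

3 missing values (age: 1, department: 1, salary: 1); 2 incomplete records


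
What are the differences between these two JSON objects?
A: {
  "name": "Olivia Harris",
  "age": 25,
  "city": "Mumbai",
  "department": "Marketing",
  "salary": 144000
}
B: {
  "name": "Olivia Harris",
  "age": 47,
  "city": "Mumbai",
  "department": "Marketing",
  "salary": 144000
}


Comparing each field (in key order):
  name: same
  age: DIFFERENT
  city: same
  department: same
  salary: same
Differences:
  age: 25 -> 47

1 field(s) changed

1 change: age


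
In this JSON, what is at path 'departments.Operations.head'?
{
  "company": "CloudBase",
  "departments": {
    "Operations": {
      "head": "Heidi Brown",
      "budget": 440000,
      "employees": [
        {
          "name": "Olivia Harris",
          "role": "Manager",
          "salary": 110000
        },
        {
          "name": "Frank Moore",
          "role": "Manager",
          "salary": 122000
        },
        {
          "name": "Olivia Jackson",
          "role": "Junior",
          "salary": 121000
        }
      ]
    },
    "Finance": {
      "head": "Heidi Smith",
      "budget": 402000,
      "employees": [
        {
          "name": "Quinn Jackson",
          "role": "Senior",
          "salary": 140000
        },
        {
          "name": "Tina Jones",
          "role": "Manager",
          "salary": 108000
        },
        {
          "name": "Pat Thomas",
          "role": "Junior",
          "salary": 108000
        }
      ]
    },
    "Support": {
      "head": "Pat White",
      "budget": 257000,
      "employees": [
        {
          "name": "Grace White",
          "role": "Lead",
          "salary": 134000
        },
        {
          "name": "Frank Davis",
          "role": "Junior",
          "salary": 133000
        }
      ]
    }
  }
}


Path: departments.Operations.head

Navigate:
  -> departments
  -> Operations
  -> head = 'Heidi Brown'

Heidi Brown


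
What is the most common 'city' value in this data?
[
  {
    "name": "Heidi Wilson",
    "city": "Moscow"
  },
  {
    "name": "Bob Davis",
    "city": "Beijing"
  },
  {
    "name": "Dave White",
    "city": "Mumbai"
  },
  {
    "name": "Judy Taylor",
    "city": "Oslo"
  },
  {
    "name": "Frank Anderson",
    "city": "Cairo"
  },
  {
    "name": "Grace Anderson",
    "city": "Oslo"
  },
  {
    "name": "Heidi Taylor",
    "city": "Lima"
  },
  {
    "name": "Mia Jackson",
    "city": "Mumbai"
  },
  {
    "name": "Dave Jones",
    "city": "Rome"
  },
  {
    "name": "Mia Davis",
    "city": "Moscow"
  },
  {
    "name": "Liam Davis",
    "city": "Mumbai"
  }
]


Counting 'city' values across 11 records:

  Mumbai: 3 ###
  Moscow: 2 ##
  Oslo: 2 ##
  Beijing: 1 #
  Cairo: 1 #
  Lima: 1 #
  Rome: 1 #

Most common: Mumbai (3 times)

Mumbai (3 times)


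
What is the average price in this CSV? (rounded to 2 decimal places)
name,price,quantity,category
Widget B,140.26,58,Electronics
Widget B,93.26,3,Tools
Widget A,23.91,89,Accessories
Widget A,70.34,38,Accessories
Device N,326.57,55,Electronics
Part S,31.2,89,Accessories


Computing average price:
Values: [140.26, 93.26, 23.91, 70.34, 326.57, 31.2]
Sum = 685.54
Count = 6
Average = 685.54/6 ≈ 114.26 (rounded to 2 decimal places)

114.26


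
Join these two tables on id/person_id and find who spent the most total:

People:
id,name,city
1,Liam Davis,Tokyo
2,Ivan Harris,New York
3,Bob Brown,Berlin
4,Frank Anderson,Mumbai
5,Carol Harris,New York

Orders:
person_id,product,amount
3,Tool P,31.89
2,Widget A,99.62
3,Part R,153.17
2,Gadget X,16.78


Join on: people.id = orders.person_id

Joined rows:
  Bob Brown (Berlin) bought Tool P for $31.89
  Ivan Harris (New York) bought Widget A for $99.62
  Bob Brown (Berlin) bought Part R for $153.17
  Ivan Harris (New York) bought Gadget X for $16.78

Total per person:
  Bob Brown: $185.06
  Ivan Harris: $116.40

Top spender: Bob Brown ($185.06)

Bob Brown ($185.06)


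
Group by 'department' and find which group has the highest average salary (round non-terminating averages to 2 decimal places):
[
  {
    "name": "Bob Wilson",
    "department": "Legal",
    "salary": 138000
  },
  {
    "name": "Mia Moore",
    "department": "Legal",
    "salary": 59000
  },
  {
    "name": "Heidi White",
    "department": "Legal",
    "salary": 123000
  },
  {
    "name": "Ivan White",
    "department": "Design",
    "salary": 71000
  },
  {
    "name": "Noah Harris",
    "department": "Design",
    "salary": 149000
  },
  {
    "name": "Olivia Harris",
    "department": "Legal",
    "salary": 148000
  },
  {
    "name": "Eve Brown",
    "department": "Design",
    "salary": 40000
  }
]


Group by: department

Groups:
  Design: 3 people, avg salary = 260000/3 ≈ $86666.67
  Legal: 4 people, avg salary = 468000/4 = $117000

Highest average salary: Legal ($117000)

Legal ($117000)


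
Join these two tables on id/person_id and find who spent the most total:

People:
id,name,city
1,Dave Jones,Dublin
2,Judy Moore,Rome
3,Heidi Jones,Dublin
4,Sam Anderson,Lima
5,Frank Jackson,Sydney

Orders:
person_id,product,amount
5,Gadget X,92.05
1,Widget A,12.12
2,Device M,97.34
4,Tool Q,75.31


Join on: people.id = orders.person_id

Joined rows:
  Frank Jackson (Sydney) bought Gadget X for $92.05
  Dave Jones (Dublin) bought Widget A for $12.12
  Judy Moore (Rome) bought Device M for $97.34
  Sam Anderson (Lima) bought Tool Q for $75.31

Total per person:
  Judy Moore: $97.34
  Frank Jackson: $92.05
  Sam Anderson: $75.31
  Dave Jones: $12.12

Top spender: Judy Moore ($97.34)

Judy Moore ($97.34)


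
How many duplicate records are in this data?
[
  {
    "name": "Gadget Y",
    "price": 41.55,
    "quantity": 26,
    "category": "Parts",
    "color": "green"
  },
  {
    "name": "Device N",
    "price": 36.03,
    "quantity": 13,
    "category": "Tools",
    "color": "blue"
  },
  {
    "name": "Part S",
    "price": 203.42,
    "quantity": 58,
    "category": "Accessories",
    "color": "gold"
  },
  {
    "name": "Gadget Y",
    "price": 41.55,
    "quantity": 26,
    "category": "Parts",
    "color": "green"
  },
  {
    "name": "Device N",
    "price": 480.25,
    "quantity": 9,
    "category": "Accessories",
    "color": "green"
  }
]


Checking 5 records for duplicates:

  Row 1: Gadget Y ($41.55, qty 26)
  Row 2: Device N ($36.03, qty 13)
  Row 3: Part S ($203.42, qty 58)
  Row 4: Gadget Y ($41.55, qty 26) <-- DUPLICATE
  Row 5: Device N ($480.25, qty 9)

Duplicates found: 1
Unique records: 4

1 duplicates, 4 unique


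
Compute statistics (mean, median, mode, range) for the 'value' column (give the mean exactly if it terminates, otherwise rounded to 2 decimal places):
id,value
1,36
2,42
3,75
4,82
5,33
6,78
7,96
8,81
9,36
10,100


Data: [36, 42, 75, 82, 33, 78, 96, 81, 36, 100]
Count: 10
Sum: 659
Mean: 659/10 = 65.9
Sorted: [33, 36, 36, 42, 75, 78, 81, 82, 96, 100]
Median: 76.5
Mode: 36 (2 times)
Range: 100 - 33 = 67
Min: 33, Max: 100

mean=65.9, median=76.5, mode=36, range=67


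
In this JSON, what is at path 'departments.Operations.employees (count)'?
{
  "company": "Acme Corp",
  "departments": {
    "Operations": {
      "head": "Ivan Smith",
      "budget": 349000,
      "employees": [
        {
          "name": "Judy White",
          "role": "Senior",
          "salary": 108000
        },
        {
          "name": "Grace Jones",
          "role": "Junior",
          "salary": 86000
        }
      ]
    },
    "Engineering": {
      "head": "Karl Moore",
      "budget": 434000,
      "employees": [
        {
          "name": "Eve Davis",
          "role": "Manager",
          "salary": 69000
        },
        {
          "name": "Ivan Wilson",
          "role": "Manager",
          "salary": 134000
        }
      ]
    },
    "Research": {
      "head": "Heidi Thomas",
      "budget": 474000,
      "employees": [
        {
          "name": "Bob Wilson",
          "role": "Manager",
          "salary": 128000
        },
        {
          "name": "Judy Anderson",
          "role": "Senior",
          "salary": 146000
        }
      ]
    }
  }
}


Path: departments.Operations.employees (count)

Navigate:
  -> departments
  -> Operations
  -> employees (array, length 2)

2


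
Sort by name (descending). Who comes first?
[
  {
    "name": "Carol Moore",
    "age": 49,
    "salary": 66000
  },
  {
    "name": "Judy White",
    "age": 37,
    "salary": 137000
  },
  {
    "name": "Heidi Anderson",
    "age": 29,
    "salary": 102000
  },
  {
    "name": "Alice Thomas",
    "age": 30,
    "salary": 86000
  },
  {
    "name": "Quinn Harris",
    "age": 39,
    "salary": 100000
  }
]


Sort by: name (descending)

Sorted order:
  1. Quinn Harris (name = Quinn Harris)
  2. Judy White (name = Judy White)
  3. Heidi Anderson (name = Heidi Anderson)
  4. Carol Moore (name = Carol Moore)
  5. Alice Thomas (name = Alice Thomas)

First: Quinn Harris

Quinn Harris


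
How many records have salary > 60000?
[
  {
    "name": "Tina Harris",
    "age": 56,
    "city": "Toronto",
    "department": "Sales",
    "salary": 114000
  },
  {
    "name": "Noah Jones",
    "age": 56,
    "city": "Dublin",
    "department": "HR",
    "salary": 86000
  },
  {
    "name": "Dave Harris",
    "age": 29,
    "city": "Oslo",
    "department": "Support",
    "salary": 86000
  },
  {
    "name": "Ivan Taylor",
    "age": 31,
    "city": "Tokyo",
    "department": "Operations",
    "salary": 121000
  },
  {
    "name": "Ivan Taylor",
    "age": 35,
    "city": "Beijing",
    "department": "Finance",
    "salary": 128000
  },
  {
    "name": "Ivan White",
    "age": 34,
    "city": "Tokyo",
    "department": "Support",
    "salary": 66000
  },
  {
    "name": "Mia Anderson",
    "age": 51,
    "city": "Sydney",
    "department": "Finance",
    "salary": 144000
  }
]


Data: 7 records
Condition: salary > 60000

Checking each record:
  Tina Harris: 114000 MATCH
  Noah Jones: 86000 MATCH
  Dave Harris: 86000 MATCH
  Ivan Taylor: 121000 MATCH
  Ivan Taylor: 128000 MATCH
  Ivan White: 66000 MATCH
  Mia Anderson: 144000 MATCH

Count: 7

7


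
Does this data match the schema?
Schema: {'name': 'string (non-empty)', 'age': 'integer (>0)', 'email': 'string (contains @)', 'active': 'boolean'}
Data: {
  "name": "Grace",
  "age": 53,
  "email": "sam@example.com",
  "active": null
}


Validating each field against schema:
  name: OK (non-empty string)
  age: OK (positive integer)
  email: OK (string with @)
  active: FAIL (null is not a boolean)

Result: INVALID (1 error: active)

INVALID (1 error: active)


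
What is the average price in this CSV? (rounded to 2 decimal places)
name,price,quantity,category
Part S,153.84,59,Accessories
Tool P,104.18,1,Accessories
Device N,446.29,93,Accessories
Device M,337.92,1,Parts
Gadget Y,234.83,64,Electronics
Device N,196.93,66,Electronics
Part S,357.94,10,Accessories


Computing average price:
Values: [153.84, 104.18, 446.29, 337.92, 234.83, 196.93, 357.94]
Sum = 1831.93
Count = 7
Average = 1831.93/7 ≈ 261.70 (rounded to 2 decimal places)

261.70


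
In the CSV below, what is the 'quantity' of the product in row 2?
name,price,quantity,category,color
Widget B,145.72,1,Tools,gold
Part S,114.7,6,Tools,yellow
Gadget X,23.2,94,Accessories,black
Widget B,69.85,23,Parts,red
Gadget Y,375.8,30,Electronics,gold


Query: Row 2 ('Part S'), column 'quantity'
Value: 6

6


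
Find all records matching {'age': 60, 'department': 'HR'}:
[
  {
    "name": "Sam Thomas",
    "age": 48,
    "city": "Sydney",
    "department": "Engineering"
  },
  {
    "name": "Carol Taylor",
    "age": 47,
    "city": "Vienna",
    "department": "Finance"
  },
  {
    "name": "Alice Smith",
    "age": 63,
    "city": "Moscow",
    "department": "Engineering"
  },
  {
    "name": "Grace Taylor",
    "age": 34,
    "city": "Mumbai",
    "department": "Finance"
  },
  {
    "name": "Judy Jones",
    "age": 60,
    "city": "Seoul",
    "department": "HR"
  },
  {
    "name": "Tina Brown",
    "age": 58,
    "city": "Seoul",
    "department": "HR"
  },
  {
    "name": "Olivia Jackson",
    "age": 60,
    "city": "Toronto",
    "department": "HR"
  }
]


Search criteria: {'age': 60, 'department': 'HR'}

Checking 7 records:
  Sam Thomas: {age: 48, department: Engineering}
  Carol Taylor: {age: 47, department: Finance}
  Alice Smith: {age: 63, department: Engineering}
  Grace Taylor: {age: 34, department: Finance}
  Judy Jones: {age: 60, department: HR} <-- MATCH
  Tina Brown: {age: 58, department: HR}
  Olivia Jackson: {age: 60, department: HR} <-- MATCH

Matches: ["Judy Jones", "Olivia Jackson"]

["Judy Jones", "Olivia Jackson"]
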